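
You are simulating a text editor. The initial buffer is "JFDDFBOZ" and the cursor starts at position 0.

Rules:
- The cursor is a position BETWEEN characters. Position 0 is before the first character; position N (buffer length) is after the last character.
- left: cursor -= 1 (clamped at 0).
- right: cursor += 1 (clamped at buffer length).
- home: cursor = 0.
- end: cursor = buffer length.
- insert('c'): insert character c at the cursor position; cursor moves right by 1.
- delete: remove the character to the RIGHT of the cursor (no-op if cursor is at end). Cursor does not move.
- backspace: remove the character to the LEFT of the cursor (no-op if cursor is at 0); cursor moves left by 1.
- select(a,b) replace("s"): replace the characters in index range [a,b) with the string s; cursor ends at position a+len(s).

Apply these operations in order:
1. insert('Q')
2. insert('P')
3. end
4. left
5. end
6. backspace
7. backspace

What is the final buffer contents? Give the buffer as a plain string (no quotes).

After op 1 (insert('Q')): buf='QJFDDFBOZ' cursor=1
After op 2 (insert('P')): buf='QPJFDDFBOZ' cursor=2
After op 3 (end): buf='QPJFDDFBOZ' cursor=10
After op 4 (left): buf='QPJFDDFBOZ' cursor=9
After op 5 (end): buf='QPJFDDFBOZ' cursor=10
After op 6 (backspace): buf='QPJFDDFBO' cursor=9
After op 7 (backspace): buf='QPJFDDFB' cursor=8

Answer: QPJFDDFB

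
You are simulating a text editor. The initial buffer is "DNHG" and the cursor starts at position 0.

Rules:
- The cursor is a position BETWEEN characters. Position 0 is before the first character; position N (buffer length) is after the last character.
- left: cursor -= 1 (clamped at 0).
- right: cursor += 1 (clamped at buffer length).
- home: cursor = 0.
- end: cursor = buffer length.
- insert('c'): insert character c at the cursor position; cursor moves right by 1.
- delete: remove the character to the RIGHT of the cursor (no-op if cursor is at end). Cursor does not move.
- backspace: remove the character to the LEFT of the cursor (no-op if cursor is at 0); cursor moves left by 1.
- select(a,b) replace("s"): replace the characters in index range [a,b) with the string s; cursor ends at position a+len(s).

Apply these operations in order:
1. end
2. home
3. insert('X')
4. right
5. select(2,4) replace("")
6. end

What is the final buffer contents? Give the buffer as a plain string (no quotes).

Answer: XDG

Derivation:
After op 1 (end): buf='DNHG' cursor=4
After op 2 (home): buf='DNHG' cursor=0
After op 3 (insert('X')): buf='XDNHG' cursor=1
After op 4 (right): buf='XDNHG' cursor=2
After op 5 (select(2,4) replace("")): buf='XDG' cursor=2
After op 6 (end): buf='XDG' cursor=3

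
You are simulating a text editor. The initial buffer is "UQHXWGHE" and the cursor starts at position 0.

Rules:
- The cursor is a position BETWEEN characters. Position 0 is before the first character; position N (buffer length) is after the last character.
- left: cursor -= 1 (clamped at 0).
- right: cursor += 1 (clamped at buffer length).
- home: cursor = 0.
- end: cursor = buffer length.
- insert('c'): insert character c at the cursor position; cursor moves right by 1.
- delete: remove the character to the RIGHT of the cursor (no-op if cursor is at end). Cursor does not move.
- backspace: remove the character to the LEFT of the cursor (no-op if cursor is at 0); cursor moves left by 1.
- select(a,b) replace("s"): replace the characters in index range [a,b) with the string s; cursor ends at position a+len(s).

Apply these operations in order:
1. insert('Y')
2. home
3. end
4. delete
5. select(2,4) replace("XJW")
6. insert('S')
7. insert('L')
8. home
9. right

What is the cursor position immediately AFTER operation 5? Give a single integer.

After op 1 (insert('Y')): buf='YUQHXWGHE' cursor=1
After op 2 (home): buf='YUQHXWGHE' cursor=0
After op 3 (end): buf='YUQHXWGHE' cursor=9
After op 4 (delete): buf='YUQHXWGHE' cursor=9
After op 5 (select(2,4) replace("XJW")): buf='YUXJWXWGHE' cursor=5

Answer: 5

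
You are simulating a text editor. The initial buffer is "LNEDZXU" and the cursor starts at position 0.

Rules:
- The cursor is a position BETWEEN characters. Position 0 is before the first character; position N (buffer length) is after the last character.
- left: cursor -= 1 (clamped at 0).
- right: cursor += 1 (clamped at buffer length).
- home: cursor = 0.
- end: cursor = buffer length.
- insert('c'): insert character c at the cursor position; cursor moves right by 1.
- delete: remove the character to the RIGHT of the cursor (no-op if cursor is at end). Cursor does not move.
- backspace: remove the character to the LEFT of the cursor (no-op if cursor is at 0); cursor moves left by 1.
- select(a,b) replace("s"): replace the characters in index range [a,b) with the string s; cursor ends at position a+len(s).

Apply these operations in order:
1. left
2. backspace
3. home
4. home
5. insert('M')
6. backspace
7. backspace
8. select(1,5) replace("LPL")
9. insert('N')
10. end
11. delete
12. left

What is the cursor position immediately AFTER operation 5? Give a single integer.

After op 1 (left): buf='LNEDZXU' cursor=0
After op 2 (backspace): buf='LNEDZXU' cursor=0
After op 3 (home): buf='LNEDZXU' cursor=0
After op 4 (home): buf='LNEDZXU' cursor=0
After op 5 (insert('M')): buf='MLNEDZXU' cursor=1

Answer: 1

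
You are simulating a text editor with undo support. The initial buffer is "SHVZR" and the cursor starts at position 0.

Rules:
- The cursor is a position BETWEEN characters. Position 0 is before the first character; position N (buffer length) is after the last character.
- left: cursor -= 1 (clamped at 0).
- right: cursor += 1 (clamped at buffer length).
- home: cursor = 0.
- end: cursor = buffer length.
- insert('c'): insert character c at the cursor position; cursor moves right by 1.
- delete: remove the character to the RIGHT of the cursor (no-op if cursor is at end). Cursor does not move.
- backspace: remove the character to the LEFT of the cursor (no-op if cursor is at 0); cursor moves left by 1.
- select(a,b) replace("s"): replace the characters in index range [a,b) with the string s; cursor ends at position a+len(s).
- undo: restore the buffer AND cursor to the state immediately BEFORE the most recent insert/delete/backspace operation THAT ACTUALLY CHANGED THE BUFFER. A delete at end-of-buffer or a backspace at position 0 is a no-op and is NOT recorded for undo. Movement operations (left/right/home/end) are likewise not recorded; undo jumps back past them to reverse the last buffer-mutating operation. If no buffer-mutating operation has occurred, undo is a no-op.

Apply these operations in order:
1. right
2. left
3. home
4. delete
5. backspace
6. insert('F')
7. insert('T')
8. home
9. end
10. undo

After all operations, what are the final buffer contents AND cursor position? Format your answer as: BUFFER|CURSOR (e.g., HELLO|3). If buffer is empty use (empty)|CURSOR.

After op 1 (right): buf='SHVZR' cursor=1
After op 2 (left): buf='SHVZR' cursor=0
After op 3 (home): buf='SHVZR' cursor=0
After op 4 (delete): buf='HVZR' cursor=0
After op 5 (backspace): buf='HVZR' cursor=0
After op 6 (insert('F')): buf='FHVZR' cursor=1
After op 7 (insert('T')): buf='FTHVZR' cursor=2
After op 8 (home): buf='FTHVZR' cursor=0
After op 9 (end): buf='FTHVZR' cursor=6
After op 10 (undo): buf='FHVZR' cursor=1

Answer: FHVZR|1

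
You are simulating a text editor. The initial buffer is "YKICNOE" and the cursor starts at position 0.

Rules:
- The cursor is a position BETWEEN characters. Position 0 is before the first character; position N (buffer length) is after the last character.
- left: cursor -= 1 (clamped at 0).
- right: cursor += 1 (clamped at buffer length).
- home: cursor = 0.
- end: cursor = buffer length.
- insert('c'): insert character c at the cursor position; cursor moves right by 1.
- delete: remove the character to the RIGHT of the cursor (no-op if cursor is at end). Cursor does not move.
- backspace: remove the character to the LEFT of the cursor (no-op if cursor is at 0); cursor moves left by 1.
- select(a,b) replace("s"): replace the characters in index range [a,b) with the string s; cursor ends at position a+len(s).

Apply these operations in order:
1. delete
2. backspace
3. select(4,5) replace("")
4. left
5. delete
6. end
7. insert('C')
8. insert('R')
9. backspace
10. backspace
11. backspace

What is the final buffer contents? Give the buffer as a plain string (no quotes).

Answer: KIC

Derivation:
After op 1 (delete): buf='KICNOE' cursor=0
After op 2 (backspace): buf='KICNOE' cursor=0
After op 3 (select(4,5) replace("")): buf='KICNE' cursor=4
After op 4 (left): buf='KICNE' cursor=3
After op 5 (delete): buf='KICE' cursor=3
After op 6 (end): buf='KICE' cursor=4
After op 7 (insert('C')): buf='KICEC' cursor=5
After op 8 (insert('R')): buf='KICECR' cursor=6
After op 9 (backspace): buf='KICEC' cursor=5
After op 10 (backspace): buf='KICE' cursor=4
After op 11 (backspace): buf='KIC' cursor=3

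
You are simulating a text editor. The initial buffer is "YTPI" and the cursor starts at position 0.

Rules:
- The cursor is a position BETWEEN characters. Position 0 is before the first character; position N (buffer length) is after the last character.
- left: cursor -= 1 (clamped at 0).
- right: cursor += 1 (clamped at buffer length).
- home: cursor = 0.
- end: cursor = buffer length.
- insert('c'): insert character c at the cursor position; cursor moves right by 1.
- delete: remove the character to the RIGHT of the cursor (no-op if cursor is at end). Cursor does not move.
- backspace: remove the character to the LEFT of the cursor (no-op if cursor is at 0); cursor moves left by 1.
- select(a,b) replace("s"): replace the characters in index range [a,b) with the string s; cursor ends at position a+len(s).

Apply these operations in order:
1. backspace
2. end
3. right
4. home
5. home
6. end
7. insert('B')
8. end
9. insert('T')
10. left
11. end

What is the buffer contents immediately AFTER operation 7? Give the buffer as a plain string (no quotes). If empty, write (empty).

After op 1 (backspace): buf='YTPI' cursor=0
After op 2 (end): buf='YTPI' cursor=4
After op 3 (right): buf='YTPI' cursor=4
After op 4 (home): buf='YTPI' cursor=0
After op 5 (home): buf='YTPI' cursor=0
After op 6 (end): buf='YTPI' cursor=4
After op 7 (insert('B')): buf='YTPIB' cursor=5

Answer: YTPIB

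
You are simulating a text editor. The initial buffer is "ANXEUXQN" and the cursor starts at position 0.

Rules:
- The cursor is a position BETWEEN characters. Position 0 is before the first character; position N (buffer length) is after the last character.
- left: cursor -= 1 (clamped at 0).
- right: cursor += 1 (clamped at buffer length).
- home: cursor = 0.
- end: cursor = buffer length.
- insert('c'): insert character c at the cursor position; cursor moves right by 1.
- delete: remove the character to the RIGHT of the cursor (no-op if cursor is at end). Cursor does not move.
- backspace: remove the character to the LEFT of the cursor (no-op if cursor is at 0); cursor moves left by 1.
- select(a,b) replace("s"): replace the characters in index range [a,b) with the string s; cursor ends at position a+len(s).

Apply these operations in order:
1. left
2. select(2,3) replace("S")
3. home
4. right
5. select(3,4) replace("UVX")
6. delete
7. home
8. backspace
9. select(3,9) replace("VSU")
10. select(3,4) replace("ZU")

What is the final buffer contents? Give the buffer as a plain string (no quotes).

After op 1 (left): buf='ANXEUXQN' cursor=0
After op 2 (select(2,3) replace("S")): buf='ANSEUXQN' cursor=3
After op 3 (home): buf='ANSEUXQN' cursor=0
After op 4 (right): buf='ANSEUXQN' cursor=1
After op 5 (select(3,4) replace("UVX")): buf='ANSUVXUXQN' cursor=6
After op 6 (delete): buf='ANSUVXXQN' cursor=6
After op 7 (home): buf='ANSUVXXQN' cursor=0
After op 8 (backspace): buf='ANSUVXXQN' cursor=0
After op 9 (select(3,9) replace("VSU")): buf='ANSVSU' cursor=6
After op 10 (select(3,4) replace("ZU")): buf='ANSZUSU' cursor=5

Answer: ANSZUSU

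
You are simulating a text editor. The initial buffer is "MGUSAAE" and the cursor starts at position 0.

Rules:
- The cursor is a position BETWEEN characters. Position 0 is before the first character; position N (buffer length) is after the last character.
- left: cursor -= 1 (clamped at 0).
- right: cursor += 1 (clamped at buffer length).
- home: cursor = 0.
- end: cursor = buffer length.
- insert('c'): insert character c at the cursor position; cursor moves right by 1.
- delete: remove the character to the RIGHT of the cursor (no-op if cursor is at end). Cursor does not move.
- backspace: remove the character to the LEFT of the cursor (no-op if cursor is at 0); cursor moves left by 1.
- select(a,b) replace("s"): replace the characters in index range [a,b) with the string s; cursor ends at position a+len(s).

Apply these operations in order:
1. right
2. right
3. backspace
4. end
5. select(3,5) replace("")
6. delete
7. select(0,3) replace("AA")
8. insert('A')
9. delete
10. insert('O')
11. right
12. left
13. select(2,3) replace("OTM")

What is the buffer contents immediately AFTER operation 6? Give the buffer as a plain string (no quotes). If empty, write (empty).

Answer: MUS

Derivation:
After op 1 (right): buf='MGUSAAE' cursor=1
After op 2 (right): buf='MGUSAAE' cursor=2
After op 3 (backspace): buf='MUSAAE' cursor=1
After op 4 (end): buf='MUSAAE' cursor=6
After op 5 (select(3,5) replace("")): buf='MUSE' cursor=3
After op 6 (delete): buf='MUS' cursor=3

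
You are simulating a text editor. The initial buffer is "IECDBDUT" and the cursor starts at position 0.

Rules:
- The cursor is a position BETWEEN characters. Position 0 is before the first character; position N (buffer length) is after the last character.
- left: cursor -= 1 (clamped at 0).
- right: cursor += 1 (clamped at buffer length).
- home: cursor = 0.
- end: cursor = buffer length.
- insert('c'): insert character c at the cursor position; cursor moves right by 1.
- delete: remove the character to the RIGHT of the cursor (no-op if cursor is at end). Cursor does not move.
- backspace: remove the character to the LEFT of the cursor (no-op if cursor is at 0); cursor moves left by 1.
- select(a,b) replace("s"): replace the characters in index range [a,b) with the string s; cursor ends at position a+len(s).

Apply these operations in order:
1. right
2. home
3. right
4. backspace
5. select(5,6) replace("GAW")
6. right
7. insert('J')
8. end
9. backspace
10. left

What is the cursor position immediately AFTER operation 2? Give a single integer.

After op 1 (right): buf='IECDBDUT' cursor=1
After op 2 (home): buf='IECDBDUT' cursor=0

Answer: 0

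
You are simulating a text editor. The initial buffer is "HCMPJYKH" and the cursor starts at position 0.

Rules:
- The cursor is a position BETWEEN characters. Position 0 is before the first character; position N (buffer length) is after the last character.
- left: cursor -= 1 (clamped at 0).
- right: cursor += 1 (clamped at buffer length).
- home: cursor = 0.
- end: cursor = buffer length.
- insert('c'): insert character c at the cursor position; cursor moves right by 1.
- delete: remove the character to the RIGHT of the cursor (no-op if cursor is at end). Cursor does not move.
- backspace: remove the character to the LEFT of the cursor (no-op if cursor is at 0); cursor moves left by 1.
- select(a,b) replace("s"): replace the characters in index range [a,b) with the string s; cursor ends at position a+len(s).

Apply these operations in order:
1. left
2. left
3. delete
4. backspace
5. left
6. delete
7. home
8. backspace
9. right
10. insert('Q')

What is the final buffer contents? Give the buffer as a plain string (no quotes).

Answer: MQPJYKH

Derivation:
After op 1 (left): buf='HCMPJYKH' cursor=0
After op 2 (left): buf='HCMPJYKH' cursor=0
After op 3 (delete): buf='CMPJYKH' cursor=0
After op 4 (backspace): buf='CMPJYKH' cursor=0
After op 5 (left): buf='CMPJYKH' cursor=0
After op 6 (delete): buf='MPJYKH' cursor=0
After op 7 (home): buf='MPJYKH' cursor=0
After op 8 (backspace): buf='MPJYKH' cursor=0
After op 9 (right): buf='MPJYKH' cursor=1
After op 10 (insert('Q')): buf='MQPJYKH' cursor=2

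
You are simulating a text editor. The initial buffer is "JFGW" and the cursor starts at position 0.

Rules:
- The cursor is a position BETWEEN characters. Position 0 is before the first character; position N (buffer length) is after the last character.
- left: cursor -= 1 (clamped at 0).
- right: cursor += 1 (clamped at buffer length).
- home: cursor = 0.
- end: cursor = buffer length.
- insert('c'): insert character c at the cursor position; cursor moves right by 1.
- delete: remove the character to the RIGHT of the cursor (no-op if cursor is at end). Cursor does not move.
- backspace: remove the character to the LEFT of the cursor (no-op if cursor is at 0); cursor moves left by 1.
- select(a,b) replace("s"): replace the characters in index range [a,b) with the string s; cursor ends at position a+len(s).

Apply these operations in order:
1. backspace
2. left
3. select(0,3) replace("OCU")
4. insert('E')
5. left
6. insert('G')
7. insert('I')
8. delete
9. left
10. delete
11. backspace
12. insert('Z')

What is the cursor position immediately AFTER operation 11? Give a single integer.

Answer: 3

Derivation:
After op 1 (backspace): buf='JFGW' cursor=0
After op 2 (left): buf='JFGW' cursor=0
After op 3 (select(0,3) replace("OCU")): buf='OCUW' cursor=3
After op 4 (insert('E')): buf='OCUEW' cursor=4
After op 5 (left): buf='OCUEW' cursor=3
After op 6 (insert('G')): buf='OCUGEW' cursor=4
After op 7 (insert('I')): buf='OCUGIEW' cursor=5
After op 8 (delete): buf='OCUGIW' cursor=5
After op 9 (left): buf='OCUGIW' cursor=4
After op 10 (delete): buf='OCUGW' cursor=4
After op 11 (backspace): buf='OCUW' cursor=3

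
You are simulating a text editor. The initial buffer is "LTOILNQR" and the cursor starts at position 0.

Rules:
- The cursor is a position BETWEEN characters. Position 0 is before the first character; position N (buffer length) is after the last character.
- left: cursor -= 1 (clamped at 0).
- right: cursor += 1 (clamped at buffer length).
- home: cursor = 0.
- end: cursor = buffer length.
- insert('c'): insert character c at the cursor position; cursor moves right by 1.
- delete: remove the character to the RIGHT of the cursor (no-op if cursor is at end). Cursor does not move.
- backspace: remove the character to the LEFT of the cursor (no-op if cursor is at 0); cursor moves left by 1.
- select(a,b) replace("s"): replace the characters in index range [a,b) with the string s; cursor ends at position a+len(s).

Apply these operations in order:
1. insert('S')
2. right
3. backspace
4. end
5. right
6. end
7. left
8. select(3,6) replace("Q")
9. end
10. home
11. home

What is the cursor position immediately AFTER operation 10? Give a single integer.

Answer: 0

Derivation:
After op 1 (insert('S')): buf='SLTOILNQR' cursor=1
After op 2 (right): buf='SLTOILNQR' cursor=2
After op 3 (backspace): buf='STOILNQR' cursor=1
After op 4 (end): buf='STOILNQR' cursor=8
After op 5 (right): buf='STOILNQR' cursor=8
After op 6 (end): buf='STOILNQR' cursor=8
After op 7 (left): buf='STOILNQR' cursor=7
After op 8 (select(3,6) replace("Q")): buf='STOQQR' cursor=4
After op 9 (end): buf='STOQQR' cursor=6
After op 10 (home): buf='STOQQR' cursor=0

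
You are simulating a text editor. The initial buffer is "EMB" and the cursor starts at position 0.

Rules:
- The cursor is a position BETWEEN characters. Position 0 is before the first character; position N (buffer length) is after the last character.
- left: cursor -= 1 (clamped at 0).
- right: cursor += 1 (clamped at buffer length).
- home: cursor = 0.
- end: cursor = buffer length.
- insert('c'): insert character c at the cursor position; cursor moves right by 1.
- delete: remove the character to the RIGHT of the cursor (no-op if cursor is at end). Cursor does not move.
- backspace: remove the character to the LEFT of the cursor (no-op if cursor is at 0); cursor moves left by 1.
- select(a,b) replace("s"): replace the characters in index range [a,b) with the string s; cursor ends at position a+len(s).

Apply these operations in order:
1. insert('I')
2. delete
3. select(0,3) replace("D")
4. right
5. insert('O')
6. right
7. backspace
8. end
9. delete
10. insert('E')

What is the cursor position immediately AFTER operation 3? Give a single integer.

Answer: 1

Derivation:
After op 1 (insert('I')): buf='IEMB' cursor=1
After op 2 (delete): buf='IMB' cursor=1
After op 3 (select(0,3) replace("D")): buf='D' cursor=1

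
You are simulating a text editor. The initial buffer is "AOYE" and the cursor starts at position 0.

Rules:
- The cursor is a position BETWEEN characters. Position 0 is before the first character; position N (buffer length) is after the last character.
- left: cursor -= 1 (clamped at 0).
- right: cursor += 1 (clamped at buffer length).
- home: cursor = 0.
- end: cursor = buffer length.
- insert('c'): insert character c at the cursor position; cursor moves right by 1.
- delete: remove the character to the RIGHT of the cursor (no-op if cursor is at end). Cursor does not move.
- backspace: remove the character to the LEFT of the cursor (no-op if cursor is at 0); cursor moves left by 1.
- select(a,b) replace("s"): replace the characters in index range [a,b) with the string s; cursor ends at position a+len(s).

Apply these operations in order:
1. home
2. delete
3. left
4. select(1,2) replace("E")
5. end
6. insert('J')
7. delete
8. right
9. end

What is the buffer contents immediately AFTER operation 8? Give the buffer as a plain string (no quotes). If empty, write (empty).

Answer: OEEJ

Derivation:
After op 1 (home): buf='AOYE' cursor=0
After op 2 (delete): buf='OYE' cursor=0
After op 3 (left): buf='OYE' cursor=0
After op 4 (select(1,2) replace("E")): buf='OEE' cursor=2
After op 5 (end): buf='OEE' cursor=3
After op 6 (insert('J')): buf='OEEJ' cursor=4
After op 7 (delete): buf='OEEJ' cursor=4
After op 8 (right): buf='OEEJ' cursor=4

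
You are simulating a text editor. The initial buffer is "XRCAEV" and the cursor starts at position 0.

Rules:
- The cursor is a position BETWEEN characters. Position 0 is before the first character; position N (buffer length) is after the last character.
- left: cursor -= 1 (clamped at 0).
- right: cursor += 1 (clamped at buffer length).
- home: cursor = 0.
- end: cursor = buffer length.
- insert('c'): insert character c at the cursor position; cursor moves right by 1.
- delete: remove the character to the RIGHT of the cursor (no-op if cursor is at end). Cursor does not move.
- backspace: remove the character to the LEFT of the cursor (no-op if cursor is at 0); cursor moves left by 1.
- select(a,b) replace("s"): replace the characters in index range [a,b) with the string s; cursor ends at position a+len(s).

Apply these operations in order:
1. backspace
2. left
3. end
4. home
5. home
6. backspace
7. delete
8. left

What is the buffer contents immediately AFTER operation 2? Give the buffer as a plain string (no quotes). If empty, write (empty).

Answer: XRCAEV

Derivation:
After op 1 (backspace): buf='XRCAEV' cursor=0
After op 2 (left): buf='XRCAEV' cursor=0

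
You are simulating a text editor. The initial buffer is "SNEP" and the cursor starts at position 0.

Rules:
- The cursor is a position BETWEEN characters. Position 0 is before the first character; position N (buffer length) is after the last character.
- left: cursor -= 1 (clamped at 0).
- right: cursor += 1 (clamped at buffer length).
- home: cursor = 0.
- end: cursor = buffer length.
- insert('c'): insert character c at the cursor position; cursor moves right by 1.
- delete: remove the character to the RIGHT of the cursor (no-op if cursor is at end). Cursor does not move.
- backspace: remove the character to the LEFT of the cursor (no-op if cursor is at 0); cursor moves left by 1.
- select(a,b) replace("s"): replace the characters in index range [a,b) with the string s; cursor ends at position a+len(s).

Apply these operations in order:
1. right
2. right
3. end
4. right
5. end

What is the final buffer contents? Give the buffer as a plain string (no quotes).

Answer: SNEP

Derivation:
After op 1 (right): buf='SNEP' cursor=1
After op 2 (right): buf='SNEP' cursor=2
After op 3 (end): buf='SNEP' cursor=4
After op 4 (right): buf='SNEP' cursor=4
After op 5 (end): buf='SNEP' cursor=4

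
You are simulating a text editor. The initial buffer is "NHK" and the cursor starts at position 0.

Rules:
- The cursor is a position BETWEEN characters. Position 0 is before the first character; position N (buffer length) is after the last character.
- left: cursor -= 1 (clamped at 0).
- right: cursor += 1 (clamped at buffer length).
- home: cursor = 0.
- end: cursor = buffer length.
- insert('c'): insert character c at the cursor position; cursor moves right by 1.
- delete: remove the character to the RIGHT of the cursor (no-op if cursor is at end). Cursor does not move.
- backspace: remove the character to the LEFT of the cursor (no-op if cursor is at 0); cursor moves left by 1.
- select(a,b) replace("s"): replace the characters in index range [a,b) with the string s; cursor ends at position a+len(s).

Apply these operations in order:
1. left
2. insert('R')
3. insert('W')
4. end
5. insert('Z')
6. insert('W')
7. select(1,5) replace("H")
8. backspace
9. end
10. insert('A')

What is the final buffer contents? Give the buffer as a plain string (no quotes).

After op 1 (left): buf='NHK' cursor=0
After op 2 (insert('R')): buf='RNHK' cursor=1
After op 3 (insert('W')): buf='RWNHK' cursor=2
After op 4 (end): buf='RWNHK' cursor=5
After op 5 (insert('Z')): buf='RWNHKZ' cursor=6
After op 6 (insert('W')): buf='RWNHKZW' cursor=7
After op 7 (select(1,5) replace("H")): buf='RHZW' cursor=2
After op 8 (backspace): buf='RZW' cursor=1
After op 9 (end): buf='RZW' cursor=3
After op 10 (insert('A')): buf='RZWA' cursor=4

Answer: RZWA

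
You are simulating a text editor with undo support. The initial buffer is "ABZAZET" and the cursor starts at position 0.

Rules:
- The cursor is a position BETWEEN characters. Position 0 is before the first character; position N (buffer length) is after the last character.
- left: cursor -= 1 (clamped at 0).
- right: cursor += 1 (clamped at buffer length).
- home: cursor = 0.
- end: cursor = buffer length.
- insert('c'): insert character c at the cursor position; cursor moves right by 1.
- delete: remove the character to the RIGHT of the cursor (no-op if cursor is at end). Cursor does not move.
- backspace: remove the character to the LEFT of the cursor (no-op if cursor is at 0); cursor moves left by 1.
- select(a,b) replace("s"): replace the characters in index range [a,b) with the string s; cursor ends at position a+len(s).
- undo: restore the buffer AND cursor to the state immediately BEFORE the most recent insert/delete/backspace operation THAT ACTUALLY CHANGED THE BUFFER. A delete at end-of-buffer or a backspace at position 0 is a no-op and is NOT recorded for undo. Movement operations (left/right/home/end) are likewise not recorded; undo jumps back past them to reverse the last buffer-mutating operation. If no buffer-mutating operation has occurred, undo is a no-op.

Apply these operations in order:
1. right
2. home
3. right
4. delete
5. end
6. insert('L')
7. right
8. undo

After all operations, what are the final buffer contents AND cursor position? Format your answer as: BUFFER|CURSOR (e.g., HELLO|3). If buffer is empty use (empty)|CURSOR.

Answer: AZAZET|6

Derivation:
After op 1 (right): buf='ABZAZET' cursor=1
After op 2 (home): buf='ABZAZET' cursor=0
After op 3 (right): buf='ABZAZET' cursor=1
After op 4 (delete): buf='AZAZET' cursor=1
After op 5 (end): buf='AZAZET' cursor=6
After op 6 (insert('L')): buf='AZAZETL' cursor=7
After op 7 (right): buf='AZAZETL' cursor=7
After op 8 (undo): buf='AZAZET' cursor=6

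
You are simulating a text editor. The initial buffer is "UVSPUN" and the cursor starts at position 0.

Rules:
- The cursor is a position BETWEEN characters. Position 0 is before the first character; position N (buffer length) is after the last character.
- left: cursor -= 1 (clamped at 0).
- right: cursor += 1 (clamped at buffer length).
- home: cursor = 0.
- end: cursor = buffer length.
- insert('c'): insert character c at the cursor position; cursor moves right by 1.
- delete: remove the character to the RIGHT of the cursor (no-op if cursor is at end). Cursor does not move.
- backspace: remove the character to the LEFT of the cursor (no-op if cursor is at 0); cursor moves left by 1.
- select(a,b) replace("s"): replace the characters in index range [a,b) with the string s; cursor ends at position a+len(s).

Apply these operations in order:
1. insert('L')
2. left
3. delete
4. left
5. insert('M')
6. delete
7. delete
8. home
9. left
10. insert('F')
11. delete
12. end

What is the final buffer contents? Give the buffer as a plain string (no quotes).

After op 1 (insert('L')): buf='LUVSPUN' cursor=1
After op 2 (left): buf='LUVSPUN' cursor=0
After op 3 (delete): buf='UVSPUN' cursor=0
After op 4 (left): buf='UVSPUN' cursor=0
After op 5 (insert('M')): buf='MUVSPUN' cursor=1
After op 6 (delete): buf='MVSPUN' cursor=1
After op 7 (delete): buf='MSPUN' cursor=1
After op 8 (home): buf='MSPUN' cursor=0
After op 9 (left): buf='MSPUN' cursor=0
After op 10 (insert('F')): buf='FMSPUN' cursor=1
After op 11 (delete): buf='FSPUN' cursor=1
After op 12 (end): buf='FSPUN' cursor=5

Answer: FSPUN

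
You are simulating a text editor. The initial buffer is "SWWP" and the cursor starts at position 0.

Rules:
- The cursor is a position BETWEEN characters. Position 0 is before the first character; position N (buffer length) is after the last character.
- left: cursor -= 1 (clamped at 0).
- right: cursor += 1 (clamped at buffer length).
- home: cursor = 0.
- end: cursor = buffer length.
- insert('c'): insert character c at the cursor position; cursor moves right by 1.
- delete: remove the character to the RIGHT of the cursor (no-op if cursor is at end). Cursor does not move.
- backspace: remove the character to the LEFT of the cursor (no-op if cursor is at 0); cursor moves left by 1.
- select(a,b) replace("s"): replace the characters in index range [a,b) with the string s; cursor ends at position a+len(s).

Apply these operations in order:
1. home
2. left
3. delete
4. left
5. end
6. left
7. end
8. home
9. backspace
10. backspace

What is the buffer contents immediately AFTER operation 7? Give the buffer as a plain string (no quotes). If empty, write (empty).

Answer: WWP

Derivation:
After op 1 (home): buf='SWWP' cursor=0
After op 2 (left): buf='SWWP' cursor=0
After op 3 (delete): buf='WWP' cursor=0
After op 4 (left): buf='WWP' cursor=0
After op 5 (end): buf='WWP' cursor=3
After op 6 (left): buf='WWP' cursor=2
After op 7 (end): buf='WWP' cursor=3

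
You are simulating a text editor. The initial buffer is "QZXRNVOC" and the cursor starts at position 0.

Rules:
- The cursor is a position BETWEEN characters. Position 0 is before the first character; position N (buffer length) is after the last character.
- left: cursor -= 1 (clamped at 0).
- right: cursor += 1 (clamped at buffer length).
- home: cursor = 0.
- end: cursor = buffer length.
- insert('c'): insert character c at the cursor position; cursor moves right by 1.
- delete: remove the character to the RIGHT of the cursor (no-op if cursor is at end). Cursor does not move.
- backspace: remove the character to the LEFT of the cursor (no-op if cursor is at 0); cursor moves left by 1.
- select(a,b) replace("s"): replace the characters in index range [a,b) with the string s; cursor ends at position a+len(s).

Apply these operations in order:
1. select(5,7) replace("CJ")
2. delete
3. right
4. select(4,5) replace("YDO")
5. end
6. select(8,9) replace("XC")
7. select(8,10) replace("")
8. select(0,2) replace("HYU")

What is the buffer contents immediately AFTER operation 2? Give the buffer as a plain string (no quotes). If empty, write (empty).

Answer: QZXRNCJ

Derivation:
After op 1 (select(5,7) replace("CJ")): buf='QZXRNCJC' cursor=7
After op 2 (delete): buf='QZXRNCJ' cursor=7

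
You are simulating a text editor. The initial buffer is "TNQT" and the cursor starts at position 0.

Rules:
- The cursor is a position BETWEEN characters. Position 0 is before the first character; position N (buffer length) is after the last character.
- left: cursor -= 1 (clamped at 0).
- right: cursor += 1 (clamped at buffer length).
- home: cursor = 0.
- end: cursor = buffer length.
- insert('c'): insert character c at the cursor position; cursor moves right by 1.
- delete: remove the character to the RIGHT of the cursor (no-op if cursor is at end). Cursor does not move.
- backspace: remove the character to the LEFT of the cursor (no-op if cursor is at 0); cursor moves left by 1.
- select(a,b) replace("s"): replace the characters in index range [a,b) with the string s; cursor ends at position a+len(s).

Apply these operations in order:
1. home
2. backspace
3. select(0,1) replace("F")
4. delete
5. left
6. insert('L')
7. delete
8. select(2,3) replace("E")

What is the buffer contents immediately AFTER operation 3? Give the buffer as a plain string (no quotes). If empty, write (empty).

After op 1 (home): buf='TNQT' cursor=0
After op 2 (backspace): buf='TNQT' cursor=0
After op 3 (select(0,1) replace("F")): buf='FNQT' cursor=1

Answer: FNQT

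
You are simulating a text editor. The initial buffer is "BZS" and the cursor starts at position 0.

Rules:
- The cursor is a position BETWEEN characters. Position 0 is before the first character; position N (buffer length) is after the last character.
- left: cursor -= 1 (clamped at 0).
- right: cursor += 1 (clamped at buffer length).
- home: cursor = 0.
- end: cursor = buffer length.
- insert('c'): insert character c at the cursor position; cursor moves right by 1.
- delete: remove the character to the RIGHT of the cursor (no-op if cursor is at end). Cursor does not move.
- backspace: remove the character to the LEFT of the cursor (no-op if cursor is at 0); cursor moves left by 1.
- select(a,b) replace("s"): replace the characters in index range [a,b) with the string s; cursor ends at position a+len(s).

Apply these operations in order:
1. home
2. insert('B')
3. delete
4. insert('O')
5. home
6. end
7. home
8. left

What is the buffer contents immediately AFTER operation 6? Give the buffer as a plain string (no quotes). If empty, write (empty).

Answer: BOZS

Derivation:
After op 1 (home): buf='BZS' cursor=0
After op 2 (insert('B')): buf='BBZS' cursor=1
After op 3 (delete): buf='BZS' cursor=1
After op 4 (insert('O')): buf='BOZS' cursor=2
After op 5 (home): buf='BOZS' cursor=0
After op 6 (end): buf='BOZS' cursor=4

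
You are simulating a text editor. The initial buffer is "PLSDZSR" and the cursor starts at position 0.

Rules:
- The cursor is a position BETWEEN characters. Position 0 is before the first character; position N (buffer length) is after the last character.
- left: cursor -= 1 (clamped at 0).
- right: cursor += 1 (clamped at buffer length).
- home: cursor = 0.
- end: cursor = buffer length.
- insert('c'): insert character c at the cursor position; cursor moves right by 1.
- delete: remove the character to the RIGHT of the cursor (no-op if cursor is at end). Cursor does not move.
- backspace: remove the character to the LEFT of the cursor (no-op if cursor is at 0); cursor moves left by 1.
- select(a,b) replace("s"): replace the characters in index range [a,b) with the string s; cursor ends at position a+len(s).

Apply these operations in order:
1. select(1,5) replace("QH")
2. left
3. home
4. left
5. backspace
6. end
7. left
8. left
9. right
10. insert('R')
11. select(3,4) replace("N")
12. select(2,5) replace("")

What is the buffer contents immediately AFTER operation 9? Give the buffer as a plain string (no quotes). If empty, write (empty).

Answer: PQHSR

Derivation:
After op 1 (select(1,5) replace("QH")): buf='PQHSR' cursor=3
After op 2 (left): buf='PQHSR' cursor=2
After op 3 (home): buf='PQHSR' cursor=0
After op 4 (left): buf='PQHSR' cursor=0
After op 5 (backspace): buf='PQHSR' cursor=0
After op 6 (end): buf='PQHSR' cursor=5
After op 7 (left): buf='PQHSR' cursor=4
After op 8 (left): buf='PQHSR' cursor=3
After op 9 (right): buf='PQHSR' cursor=4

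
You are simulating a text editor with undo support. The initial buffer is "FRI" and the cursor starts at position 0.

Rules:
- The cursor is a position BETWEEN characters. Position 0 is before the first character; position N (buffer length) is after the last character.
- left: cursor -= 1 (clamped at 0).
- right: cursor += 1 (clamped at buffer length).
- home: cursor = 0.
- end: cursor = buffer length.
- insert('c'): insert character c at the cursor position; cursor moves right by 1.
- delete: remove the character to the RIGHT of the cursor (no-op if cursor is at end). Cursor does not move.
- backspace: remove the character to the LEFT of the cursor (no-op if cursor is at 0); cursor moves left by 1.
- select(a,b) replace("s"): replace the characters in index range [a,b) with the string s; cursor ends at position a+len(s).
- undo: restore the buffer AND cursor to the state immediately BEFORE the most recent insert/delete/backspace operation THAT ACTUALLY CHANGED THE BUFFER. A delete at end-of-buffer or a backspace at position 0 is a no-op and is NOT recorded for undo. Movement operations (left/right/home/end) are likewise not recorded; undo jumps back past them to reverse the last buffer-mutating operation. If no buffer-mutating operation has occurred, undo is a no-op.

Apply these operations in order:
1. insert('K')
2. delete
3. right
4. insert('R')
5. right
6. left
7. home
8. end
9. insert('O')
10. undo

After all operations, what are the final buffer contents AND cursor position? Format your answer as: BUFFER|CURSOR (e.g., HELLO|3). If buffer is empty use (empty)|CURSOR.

After op 1 (insert('K')): buf='KFRI' cursor=1
After op 2 (delete): buf='KRI' cursor=1
After op 3 (right): buf='KRI' cursor=2
After op 4 (insert('R')): buf='KRRI' cursor=3
After op 5 (right): buf='KRRI' cursor=4
After op 6 (left): buf='KRRI' cursor=3
After op 7 (home): buf='KRRI' cursor=0
After op 8 (end): buf='KRRI' cursor=4
After op 9 (insert('O')): buf='KRRIO' cursor=5
After op 10 (undo): buf='KRRI' cursor=4

Answer: KRRI|4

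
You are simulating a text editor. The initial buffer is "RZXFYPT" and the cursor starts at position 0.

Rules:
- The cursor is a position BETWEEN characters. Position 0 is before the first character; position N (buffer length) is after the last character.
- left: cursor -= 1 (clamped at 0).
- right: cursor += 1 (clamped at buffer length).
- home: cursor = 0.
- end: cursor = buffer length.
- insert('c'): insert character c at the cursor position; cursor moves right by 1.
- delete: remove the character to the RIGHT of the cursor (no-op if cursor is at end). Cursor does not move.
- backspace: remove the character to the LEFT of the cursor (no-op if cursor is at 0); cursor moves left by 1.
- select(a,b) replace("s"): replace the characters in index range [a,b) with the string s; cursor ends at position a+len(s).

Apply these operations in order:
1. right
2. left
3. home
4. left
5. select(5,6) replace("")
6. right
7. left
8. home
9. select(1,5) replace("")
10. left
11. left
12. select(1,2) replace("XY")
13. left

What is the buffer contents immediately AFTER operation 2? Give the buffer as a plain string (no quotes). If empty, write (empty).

Answer: RZXFYPT

Derivation:
After op 1 (right): buf='RZXFYPT' cursor=1
After op 2 (left): buf='RZXFYPT' cursor=0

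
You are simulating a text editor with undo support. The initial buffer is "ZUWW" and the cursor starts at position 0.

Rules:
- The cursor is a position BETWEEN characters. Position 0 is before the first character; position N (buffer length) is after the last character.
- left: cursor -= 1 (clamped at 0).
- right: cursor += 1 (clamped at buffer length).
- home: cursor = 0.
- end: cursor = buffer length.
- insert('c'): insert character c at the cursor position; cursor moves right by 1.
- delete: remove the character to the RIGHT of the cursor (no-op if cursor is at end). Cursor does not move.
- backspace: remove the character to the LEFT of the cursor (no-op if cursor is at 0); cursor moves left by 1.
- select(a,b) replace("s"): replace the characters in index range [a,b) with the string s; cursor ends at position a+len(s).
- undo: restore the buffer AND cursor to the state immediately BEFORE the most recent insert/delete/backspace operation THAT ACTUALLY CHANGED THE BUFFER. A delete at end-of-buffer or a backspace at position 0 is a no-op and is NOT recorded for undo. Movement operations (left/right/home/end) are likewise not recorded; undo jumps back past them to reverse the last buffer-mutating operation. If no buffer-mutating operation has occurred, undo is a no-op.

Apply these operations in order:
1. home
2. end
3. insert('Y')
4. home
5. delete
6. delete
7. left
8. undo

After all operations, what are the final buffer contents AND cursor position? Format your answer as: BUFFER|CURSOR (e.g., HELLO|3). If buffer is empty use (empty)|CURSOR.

After op 1 (home): buf='ZUWW' cursor=0
After op 2 (end): buf='ZUWW' cursor=4
After op 3 (insert('Y')): buf='ZUWWY' cursor=5
After op 4 (home): buf='ZUWWY' cursor=0
After op 5 (delete): buf='UWWY' cursor=0
After op 6 (delete): buf='WWY' cursor=0
After op 7 (left): buf='WWY' cursor=0
After op 8 (undo): buf='UWWY' cursor=0

Answer: UWWY|0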